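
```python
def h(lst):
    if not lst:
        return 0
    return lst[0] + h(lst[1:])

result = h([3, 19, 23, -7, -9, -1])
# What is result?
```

3 + 19 + 23 + (-7) + (-9) + (-1) + 0 = 28

Answer: 28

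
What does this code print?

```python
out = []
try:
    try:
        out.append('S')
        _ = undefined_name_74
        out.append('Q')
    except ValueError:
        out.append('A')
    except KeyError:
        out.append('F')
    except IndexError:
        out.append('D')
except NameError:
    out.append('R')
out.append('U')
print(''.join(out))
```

Execution trace: 'S' (try body) → 'R' (outer except NameError) → 'U' (after the try/except). Output: SRU

Answer: SRU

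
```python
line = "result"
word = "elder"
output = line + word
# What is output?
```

Trace:
`line = "result"` → line = 'result'
`word = "elder"` → word = 'elder'
`output = line + word` → output = 'resultelder'
So output = 'resultelder'

Answer: 'resultelder'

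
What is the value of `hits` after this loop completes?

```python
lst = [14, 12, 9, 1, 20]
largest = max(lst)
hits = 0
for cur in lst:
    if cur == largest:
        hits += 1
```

Count of max value 20 in [14, 12, 9, 1, 20]
`hits` takes the values: 0 → 1

Answer: 1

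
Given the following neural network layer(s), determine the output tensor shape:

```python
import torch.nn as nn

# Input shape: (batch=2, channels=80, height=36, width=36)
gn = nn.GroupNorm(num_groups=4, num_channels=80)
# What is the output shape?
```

Input: (2, 80, 36, 36) -> Output: (2, 80, 36, 36)

Answer: (2, 80, 36, 36)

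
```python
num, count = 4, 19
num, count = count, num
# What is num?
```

Trace:
`num, count = 4, 19` → num = 4; count = 19
`num, count = count, num` → num = 19; count = 4
So num = 19

Answer: 19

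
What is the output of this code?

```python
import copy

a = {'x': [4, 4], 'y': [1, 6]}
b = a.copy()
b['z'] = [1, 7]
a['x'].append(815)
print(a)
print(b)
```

Key concept: shallow copy of dict with mutable values.
Step by step:
`a = {'x': [4, 4], 'y': [1, 6]}` → a = {'x': [4, 4], 'y': [1, 6]}
`b = a.copy()` → b = {'x': [4, 4], 'y': [1, 6]}
`b['z'] = [1, 7]` → b = {'x': [4, 4], 'y': [1, 6], 'z': [1, 7]}
`a['x'].append(815)` → a = {'x': [4, 4, 815], 'y': [1, 6]}; b = {'x': [4, 4, 815], 'y': [1, 6], 'z': [1, 7]}
`print(a)` → prints {'x': [4, 4, 815], 'y': [1, 6]}
`print(b)` → prints {'x': [4, 4, 815], 'y': [1, 6], 'z': [1, 7]}

Answer:
{'x': [4, 4, 815], 'y': [1, 6]}
{'x': [4, 4, 815], 'y': [1, 6], 'z': [1, 7]}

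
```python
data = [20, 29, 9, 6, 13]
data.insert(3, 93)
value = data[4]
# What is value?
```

Trace:
`data = [20, 29, 9, 6, 13]` → data = [20, 29, 9, 6, 13]
`data.insert(3, 93)` → data = [20, 29, 9, 93, 6, 13]
`value = data[4]` → value = 6
So value = 6

Answer: 6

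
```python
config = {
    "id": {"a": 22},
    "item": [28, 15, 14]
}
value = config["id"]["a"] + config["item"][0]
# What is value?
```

Trace:
`config = { ...` → config = {'id': {'a': 22}, 'item': [28, 15, 14]}
`value = config["id"]["a"] + config["item"][0]` → value = 50
So value = 50

Answer: 50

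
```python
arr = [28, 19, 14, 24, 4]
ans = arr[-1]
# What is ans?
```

Trace:
`arr = [28, 19, 14, 24, 4]` → arr = [28, 19, 14, 24, 4]
`ans = arr[-1]` → ans = 4
So ans = 4

Answer: 4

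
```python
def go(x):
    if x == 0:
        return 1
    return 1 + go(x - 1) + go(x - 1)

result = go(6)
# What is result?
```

go(x) = 1 + 2·go(x-1), go(0)=1. Closed form: (1+1)·2^6 - 1 = 127.

Answer: 127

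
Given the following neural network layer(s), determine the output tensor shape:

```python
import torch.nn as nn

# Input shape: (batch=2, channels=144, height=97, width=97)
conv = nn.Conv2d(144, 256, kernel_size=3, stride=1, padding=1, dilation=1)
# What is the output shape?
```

Input: (2, 144, 97, 97) -> Output: (2, 256, 97, 97)

Answer: (2, 256, 97, 97)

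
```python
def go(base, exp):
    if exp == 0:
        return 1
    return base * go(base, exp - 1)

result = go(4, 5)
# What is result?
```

go(4, 5) = 4 * 4 * 4 * 4 * 4 = 1024

Answer: 1024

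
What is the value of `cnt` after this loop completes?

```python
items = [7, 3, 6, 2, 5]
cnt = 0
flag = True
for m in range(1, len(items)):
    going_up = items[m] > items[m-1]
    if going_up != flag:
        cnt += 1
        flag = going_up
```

Count direction changes in [7, 3, 6, 2, 5]
`cnt` takes the values: 0 → 1 → 2 → 3 → 4

Answer: 4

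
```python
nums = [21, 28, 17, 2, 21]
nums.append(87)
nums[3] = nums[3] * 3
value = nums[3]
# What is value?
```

Trace:
`nums = [21, 28, 17, 2, 21]` → nums = [21, 28, 17, 2, 21]
`nums.append(87)` → nums = [21, 28, 17, 2, 21, 87]
`nums[3] = nums[3] * 3` → nums = [21, 28, 17, 6, 21, 87]
`value = nums[3]` → value = 6
So value = 6

Answer: 6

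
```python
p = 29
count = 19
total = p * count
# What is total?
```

Trace:
`p = 29` → p = 29
`count = 19` → count = 19
`total = p * count` → total = 551
So total = 551

Answer: 551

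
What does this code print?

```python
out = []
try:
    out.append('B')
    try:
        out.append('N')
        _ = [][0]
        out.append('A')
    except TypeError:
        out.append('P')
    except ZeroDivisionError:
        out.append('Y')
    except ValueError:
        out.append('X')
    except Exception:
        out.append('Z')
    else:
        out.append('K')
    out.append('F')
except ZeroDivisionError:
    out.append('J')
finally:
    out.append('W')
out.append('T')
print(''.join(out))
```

Execution trace: 'B' (try body) → 'N' (inner try body) → 'Z' (inner except Exception) → 'F' (try body, no exception) → 'W' (finally) → 'T' (after the try/except). Output: BNZFWT

Answer: BNZFWT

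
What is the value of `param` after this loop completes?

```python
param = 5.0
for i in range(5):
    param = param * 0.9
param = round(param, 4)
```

Exponential decay: 5.0 * 0.9^5
`param` takes the values: 5.0 → 4.5 → 4.05 → 3.645 → 3.2805 → 2.95245 → 2.9525

Answer: 2.9525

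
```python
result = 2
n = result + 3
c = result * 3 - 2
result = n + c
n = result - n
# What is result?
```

Trace:
`result = 2` → result = 2
`n = result + 3` → n = 5
`c = result * 3 - 2` → c = 4
`result = n + c` → result = 9
`n = result - n` → n = 4
So result = 9

Answer: 9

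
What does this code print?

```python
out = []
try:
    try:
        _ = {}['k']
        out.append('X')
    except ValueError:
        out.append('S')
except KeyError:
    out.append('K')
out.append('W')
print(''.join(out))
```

Execution trace: 'K' (outer except KeyError) → 'W' (after the try/except). Output: KW

Answer: KW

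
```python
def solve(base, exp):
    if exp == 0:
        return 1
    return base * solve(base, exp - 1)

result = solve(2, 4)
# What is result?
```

solve(2, 4) = 2 * 2 * 2 * 2 = 16

Answer: 16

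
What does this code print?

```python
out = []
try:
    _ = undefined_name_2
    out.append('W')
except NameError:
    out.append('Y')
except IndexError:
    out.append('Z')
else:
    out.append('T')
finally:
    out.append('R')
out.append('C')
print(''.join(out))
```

Execution trace: 'Y' (except NameError) → 'R' (finally) → 'C' (after the try/except). Output: YRC

Answer: YRC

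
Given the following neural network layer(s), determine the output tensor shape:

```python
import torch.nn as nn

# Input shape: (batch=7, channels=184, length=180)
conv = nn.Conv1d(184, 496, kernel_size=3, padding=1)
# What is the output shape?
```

Input: (7, 184, 180) -> Output: (7, 496, 180)

Answer: (7, 496, 180)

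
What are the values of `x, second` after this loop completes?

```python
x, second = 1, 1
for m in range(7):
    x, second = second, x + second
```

Fibonacci: after 7 iterations
`x, second` takes the values: (1, 1) → (1, 2) → (2, 3) → (3, 5) → (5, 8) → (8, 13) → (13, 21) → (21, 34)

Answer: 21, 34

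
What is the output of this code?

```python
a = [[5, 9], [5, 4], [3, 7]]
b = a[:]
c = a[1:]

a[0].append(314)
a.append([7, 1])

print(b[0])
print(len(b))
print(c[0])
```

Key concept: slice with nested mutation.
Step by step:
`a = [[5, 9], [5, 4], [3, 7]]` → a = [[5, 9], [5, 4], [3, 7]]
`b = a[:]` → b = [[5, 9], [5, 4], [3, 7]]
`c = a[1:]` → c = [[5, 4], [3, 7]]
`a[0].append(314)` → a = [[5, 9, 314], [5, 4], [3, 7]]; b = [[5, 9, 314], [5, 4], [3, 7]]
`a.append([7, 1])` → a = [[5, 9, 314], [5, 4], [3, 7], [7, 1]]
`print(b[0])` → prints [5, 9, 314]
`print(len(b))` → prints 3
`print(c[0])` → prints [5, 4]

Answer:
[5, 9, 314]
3
[5, 4]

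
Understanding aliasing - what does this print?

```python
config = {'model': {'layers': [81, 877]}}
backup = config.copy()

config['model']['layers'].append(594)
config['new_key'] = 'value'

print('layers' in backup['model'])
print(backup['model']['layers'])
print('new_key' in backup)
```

Key concept: shallow copy gotcha with nested dict.
Step by step:
`config = {'model': {'layers': [81, 877]}}` → config = {'model': {'layers': [81, 877]}}
`backup = config.copy()` → backup = {'model': {'layers': [81, 877]}}
`config['model']['layers'].append(594)` → config = {'model': {'layers': [81, 877, 594]}}; backup = {'model': {'layers': [81, 877, 594]}}
`config['new_key'] = 'value'` → config = {'model': {'layers': [81, 877, 594]}, 'new_key': 'value'}
`print('layers' in backup['model'])` → prints True
`print(backup['model']['layers'])` → prints [81, 877, 594]
`print('new_key' in backup)` → prints False

Answer:
True
[81, 877, 594]
False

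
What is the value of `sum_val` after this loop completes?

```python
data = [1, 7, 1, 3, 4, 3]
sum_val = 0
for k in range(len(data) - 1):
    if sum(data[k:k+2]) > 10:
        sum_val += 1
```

Count windows with sum > 10
`sum_val` takes the values: 0

Answer: 0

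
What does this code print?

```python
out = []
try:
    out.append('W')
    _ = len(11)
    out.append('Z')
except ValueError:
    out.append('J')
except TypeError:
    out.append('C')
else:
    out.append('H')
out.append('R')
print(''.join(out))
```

Execution trace: 'W' (try body) → 'C' (except TypeError) → 'R' (after the try/except). Output: WCR

Answer: WCR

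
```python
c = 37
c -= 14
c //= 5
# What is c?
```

Trace:
`c = 37` → c = 37
`c -= 14` → c = 23
`c //= 5` → c = 4
So c = 4

Answer: 4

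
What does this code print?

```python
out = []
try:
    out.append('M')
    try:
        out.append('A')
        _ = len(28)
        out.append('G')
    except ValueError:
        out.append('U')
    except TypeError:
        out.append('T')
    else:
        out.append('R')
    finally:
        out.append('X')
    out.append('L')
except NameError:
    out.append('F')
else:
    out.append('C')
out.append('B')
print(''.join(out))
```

Execution trace: 'M' (try body) → 'A' (inner try body) → 'T' (inner except TypeError) → 'X' (inner finally) → 'L' (try body, no exception) → 'C' (else) → 'B' (after the try/except). Output: MATXLCB

Answer: MATXLCB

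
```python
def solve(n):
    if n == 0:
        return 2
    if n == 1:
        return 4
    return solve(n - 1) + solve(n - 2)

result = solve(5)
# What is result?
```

Build up from base cases: solve(0)=2, solve(1)=4, solve(2)=6, solve(3)=10, solve(4)=16, solve(5)=26

Answer: 26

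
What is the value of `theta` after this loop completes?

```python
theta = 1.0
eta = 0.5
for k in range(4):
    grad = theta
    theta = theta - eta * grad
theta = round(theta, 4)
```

Gradient descent: w = 1.0 * (1 - 0.5)^4
`theta` takes the values: 1.0 → 0.5 → 0.25 → 0.125 → 0.0625

Answer: 0.0625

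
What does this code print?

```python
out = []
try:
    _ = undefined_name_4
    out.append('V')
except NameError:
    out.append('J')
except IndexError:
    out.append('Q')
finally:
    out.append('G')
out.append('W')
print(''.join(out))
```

Execution trace: 'J' (except NameError) → 'G' (finally) → 'W' (after the try/except). Output: JGW

Answer: JGW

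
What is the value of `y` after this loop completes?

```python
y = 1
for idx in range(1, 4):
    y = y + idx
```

Start at 1, add 1 through 3
`y` takes the values: 1 → 2 → 4 → 7

Answer: 7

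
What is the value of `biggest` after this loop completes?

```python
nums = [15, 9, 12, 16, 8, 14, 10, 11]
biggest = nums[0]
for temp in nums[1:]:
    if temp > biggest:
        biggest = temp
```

Maximum of [15, 9, 12, 16, 8, 14, 10, 11]
`biggest` takes the values: 15 → 16

Answer: 16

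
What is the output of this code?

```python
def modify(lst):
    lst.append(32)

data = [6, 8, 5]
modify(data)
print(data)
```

Key concept: function modifies passed list.
Step by step:
`data = [6, 8, 5]` → data = [6, 8, 5]
`modify(data)` → data = [6, 8, 5, 32]
`print(data)` → prints [6, 8, 5, 32]

Answer: [6, 8, 5, 32]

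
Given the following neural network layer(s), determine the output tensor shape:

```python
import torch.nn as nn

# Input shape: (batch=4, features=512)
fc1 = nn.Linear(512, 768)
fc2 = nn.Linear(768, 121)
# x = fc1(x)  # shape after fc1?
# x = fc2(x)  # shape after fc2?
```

Input: (4, 512) -> after fc1: (4, 768) -> Output: (4, 121)

Answer: (4, 121)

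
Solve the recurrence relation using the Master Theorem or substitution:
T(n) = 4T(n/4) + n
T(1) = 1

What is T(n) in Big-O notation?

By Master Theorem: a=4, b=4, f(n)=n. Since log_4(4) = 1 and f(n) = Θ(n^1), Case 2 applies. T(n) = O(n log n).

Answer: O(n log n)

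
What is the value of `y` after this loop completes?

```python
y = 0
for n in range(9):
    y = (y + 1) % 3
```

Increment mod 3, 9 times = 0
`y` takes the values: 0 → 1 → 2 → 0 → 1 → 2 → 0 → 1 → 2 → 0

Answer: 0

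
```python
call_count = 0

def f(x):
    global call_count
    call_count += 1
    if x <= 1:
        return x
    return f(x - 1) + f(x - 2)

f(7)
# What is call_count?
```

Calls(x) = 1 + Calls(x-1) + Calls(x-2); Calls(0)=Calls(1)=1. For x=7 this gives 41.

Answer: 41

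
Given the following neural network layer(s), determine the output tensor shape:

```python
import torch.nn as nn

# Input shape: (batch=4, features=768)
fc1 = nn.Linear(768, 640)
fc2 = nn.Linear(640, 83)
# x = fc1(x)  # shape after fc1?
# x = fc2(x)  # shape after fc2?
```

Input: (4, 768) -> after fc1: (4, 640) -> Output: (4, 83)

Answer: (4, 83)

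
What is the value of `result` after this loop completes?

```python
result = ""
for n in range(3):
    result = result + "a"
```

Repeat 'a' 3 times
`result` takes the values: "" → "a" → "aa" → "aaa"

Answer: "aaa"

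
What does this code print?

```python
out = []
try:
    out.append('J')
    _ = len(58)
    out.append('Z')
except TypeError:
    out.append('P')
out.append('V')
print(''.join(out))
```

Execution trace: 'J' (try body) → 'P' (except TypeError) → 'V' (after the try/except). Output: JPV

Answer: JPV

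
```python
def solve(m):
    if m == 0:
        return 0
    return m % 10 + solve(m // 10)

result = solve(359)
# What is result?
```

Sum of digits of 359: 9 + 5 + 3 = 17

Answer: 17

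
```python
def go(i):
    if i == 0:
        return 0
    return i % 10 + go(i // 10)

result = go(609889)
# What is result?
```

Sum of digits of 609889: 9 + 8 + 8 + 9 + 0 + 6 = 40

Answer: 40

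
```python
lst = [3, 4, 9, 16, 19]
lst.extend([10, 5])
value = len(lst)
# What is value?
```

Trace:
`lst = [3, 4, 9, 16, 19]` → lst = [3, 4, 9, 16, 19]
`lst.extend([10, 5])` → lst = [3, 4, 9, 16, 19, 10, 5]
`value = len(lst)` → value = 7
So value = 7

Answer: 7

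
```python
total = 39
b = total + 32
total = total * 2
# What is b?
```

Trace:
`total = 39` → total = 39
`b = total + 32` → b = 71
`total = total * 2` → total = 78
So b = 71

Answer: 71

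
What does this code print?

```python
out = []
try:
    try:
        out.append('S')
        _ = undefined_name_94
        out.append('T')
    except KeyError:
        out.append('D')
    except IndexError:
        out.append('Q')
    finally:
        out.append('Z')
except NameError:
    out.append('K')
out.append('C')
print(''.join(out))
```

Execution trace: 'S' (try body) → 'Z' (finally) → 'K' (outer except NameError) → 'C' (after the try/except). Output: SZKC

Answer: SZKC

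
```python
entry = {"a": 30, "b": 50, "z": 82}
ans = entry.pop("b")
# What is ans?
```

Trace:
`entry = {"a": 30, "b": 50, "z": 82}` → entry = {'a': 30, 'b': 50, 'z': 82}
`ans = entry.pop("b")` → entry = {'a': 30, 'z': 82}; ans = 50
So ans = 50

Answer: 50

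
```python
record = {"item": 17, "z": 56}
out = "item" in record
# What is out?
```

Trace:
`record = {"item": 17, "z": 56}` → record = {'item': 17, 'z': 56}
`out = "item" in record` → out = True
So out = True

Answer: True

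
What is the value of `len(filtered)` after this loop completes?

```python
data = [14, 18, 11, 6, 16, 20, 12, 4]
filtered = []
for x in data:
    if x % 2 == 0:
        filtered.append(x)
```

Count even numbers in [14, 18, 11, 6, 16, 20, 12, 4]
`filtered` takes the values: [] → [14] → [14, 18] → [14, 18, 6] → [14, 18, 6, 16] → [14, 18, 6, 16, 20] → [14, 18, 6, 16, 20, 12] → [14, 18, 6, 16, 20, 12, 4]
So `len(filtered)` = 7

Answer: 7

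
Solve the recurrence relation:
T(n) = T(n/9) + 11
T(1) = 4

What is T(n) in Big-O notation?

Each step divides n by 9 and adds 11. After log_9(n) steps we reach T(1)=4. So T(n) = 11·log_9(n) + 4 = O(log n).

Answer: O(log n)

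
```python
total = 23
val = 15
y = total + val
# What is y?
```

Trace:
`total = 23` → total = 23
`val = 15` → val = 15
`y = total + val` → y = 38
So y = 38

Answer: 38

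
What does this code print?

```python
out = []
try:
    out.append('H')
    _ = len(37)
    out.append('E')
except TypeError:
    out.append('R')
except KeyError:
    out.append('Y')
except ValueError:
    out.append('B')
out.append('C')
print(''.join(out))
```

Execution trace: 'H' (try body) → 'R' (except TypeError) → 'C' (after the try/except). Output: HRC

Answer: HRC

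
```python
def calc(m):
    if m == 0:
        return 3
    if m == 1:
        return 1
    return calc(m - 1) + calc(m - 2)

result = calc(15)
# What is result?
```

Build up from base cases: calc(0)=3, calc(1)=1, calc(2)=4, calc(3)=5, calc(4)=9, calc(5)=14, calc(6)=23, ..., calc(15)=1741

Answer: 1741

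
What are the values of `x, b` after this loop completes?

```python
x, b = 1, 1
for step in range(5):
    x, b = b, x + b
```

Fibonacci: after 5 iterations
`x, b` takes the values: (1, 1) → (1, 2) → (2, 3) → (3, 5) → (5, 8) → (8, 13)

Answer: 8, 13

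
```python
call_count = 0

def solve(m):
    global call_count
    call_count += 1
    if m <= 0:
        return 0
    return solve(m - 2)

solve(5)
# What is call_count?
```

Linear recursion stepping by 2: 4 calls from m=5 down to ≤0.

Answer: 4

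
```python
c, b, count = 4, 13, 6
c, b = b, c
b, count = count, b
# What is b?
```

Trace:
`c, b, count = 4, 13, 6` → c = 4; b = 13; count = 6
`c, b = b, c` → c = 13; b = 4
`b, count = count, b` → b = 6; count = 4
So b = 6

Answer: 6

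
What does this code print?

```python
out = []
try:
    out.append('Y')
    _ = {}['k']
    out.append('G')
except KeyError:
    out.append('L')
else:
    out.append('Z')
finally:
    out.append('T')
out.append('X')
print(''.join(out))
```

Execution trace: 'Y' (try body) → 'L' (except KeyError) → 'T' (finally) → 'X' (after the try/except). Output: YLTX

Answer: YLTX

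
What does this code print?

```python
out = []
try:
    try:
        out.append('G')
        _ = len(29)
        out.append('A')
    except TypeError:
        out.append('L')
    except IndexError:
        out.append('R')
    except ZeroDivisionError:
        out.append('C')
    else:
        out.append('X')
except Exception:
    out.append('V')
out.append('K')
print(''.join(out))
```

Execution trace: 'G' (inner try body) → 'L' (inner except TypeError) → 'K' (after the try/except). Output: GLK

Answer: GLK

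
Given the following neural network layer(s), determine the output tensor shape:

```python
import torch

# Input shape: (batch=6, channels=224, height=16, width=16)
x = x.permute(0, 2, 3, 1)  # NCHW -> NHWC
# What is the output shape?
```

Input: (6, 224, 16, 16) -> Output: (6, 16, 16, 224)

Answer: (6, 16, 16, 224)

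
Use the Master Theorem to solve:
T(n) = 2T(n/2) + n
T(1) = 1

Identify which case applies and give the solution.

a=2, b=2, f(n)=n. log_2(2) = 1. Since c=1 = 1, Case 2 applies: T(n) = Θ(n^log_b(a) · log n) = O(n log n).

Answer: O(n log n) - Case 2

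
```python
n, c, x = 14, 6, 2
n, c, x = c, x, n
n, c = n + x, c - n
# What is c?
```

Trace:
`n, c, x = 14, 6, 2` → n = 14; c = 6; x = 2
`n, c, x = c, x, n` → n = 6; c = 2; x = 14
`n, c = n + x, c - n` → n = 20; c = -4
So c = -4

Answer: -4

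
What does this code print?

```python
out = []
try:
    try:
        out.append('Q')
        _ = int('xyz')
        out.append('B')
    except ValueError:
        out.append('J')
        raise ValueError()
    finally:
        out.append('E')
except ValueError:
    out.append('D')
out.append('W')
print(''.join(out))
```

Execution trace: 'Q' (inner try body) → 'J' (inner except ValueError) → 'E' (inner finally) → 'D' (outer except ValueError) → 'W' (after the try/except). Output: QJEDW

Answer: QJEDW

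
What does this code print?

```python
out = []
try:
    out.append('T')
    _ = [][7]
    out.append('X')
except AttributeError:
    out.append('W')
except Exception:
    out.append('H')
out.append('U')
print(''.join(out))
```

Execution trace: 'T' (try body) → 'H' (except Exception) → 'U' (after the try/except). Output: THU

Answer: THU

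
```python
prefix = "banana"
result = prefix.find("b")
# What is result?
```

Trace:
`prefix = "banana"` → prefix = 'banana'
`result = prefix.find("b")` → result = 0
So result = 0

Answer: 0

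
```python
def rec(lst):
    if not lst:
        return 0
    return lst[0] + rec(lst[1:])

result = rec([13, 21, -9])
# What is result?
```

13 + 21 + (-9) + 0 = 25

Answer: 25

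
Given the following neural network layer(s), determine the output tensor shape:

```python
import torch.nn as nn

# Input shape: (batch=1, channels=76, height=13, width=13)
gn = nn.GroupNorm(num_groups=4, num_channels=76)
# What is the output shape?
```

Input: (1, 76, 13, 13) -> Output: (1, 76, 13, 13)

Answer: (1, 76, 13, 13)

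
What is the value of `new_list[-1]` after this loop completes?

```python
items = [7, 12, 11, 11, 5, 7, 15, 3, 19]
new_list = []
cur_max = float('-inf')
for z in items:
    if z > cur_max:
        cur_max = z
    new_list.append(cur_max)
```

Running max ends at 19
`new_list` takes the values: [] → [7] → [7, 12] → [7, 12, 12] → [7, 12, 12, 12] → [7, 12, 12, 12, 12] → [7, 12, 12, 12, 12, 12] → [7, 12, 12, 12, 12, 12, 15] → [7, 12, 12, 12, 12, 12, 15, 15] → [7, 12, 12, 12, 12, 12, 15, 15, 19]
So `new_list[-1]` = 19

Answer: 19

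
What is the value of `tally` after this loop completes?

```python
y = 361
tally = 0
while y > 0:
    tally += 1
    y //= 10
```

Count digits by repeated division by 10
`tally` takes the values: 0 → 1 → 2 → 3

Answer: 3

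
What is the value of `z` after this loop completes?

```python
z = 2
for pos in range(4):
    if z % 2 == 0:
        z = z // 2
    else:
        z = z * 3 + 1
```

Collatz-style transformation from 2
`z` takes the values: 2 → 1 → 4 → 2 → 1

Answer: 1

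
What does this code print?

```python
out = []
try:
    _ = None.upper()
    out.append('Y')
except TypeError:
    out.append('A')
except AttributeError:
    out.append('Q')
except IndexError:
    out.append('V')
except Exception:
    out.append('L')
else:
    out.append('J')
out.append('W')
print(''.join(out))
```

Execution trace: 'Q' (except AttributeError) → 'W' (after the try/except). Output: QW

Answer: QW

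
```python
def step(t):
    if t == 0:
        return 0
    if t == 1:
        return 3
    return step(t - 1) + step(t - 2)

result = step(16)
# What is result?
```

Build up from base cases: step(0)=0, step(1)=3, step(2)=3, step(3)=6, step(4)=9, step(5)=15, step(6)=24, ..., step(16)=2961

Answer: 2961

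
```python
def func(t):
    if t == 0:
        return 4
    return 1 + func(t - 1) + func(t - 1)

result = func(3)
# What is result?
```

func(t) = 1 + 2·func(t-1), func(0)=4. Closed form: (4+1)·2^3 - 1 = 39.

Answer: 39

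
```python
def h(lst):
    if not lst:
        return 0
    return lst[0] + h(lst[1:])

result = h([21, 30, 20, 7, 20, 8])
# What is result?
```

21 + 30 + 20 + 7 + 20 + 8 + 0 = 106

Answer: 106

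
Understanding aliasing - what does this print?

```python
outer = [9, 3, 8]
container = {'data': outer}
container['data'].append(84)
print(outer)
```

Key concept: dict holds reference to list.
Step by step:
`outer = [9, 3, 8]` → outer = [9, 3, 8]
`container = {'data': outer}` → container = {'data': [9, 3, 8]}
`container['data'].append(84)` → outer = [9, 3, 8, 84]; container = {'data': [9, 3, 8, 84]}
`print(outer)` → prints [9, 3, 8, 84]

Answer: [9, 3, 8, 84]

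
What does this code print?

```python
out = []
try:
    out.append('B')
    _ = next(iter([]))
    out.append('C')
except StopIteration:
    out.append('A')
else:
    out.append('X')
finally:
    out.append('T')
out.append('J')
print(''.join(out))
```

Execution trace: 'B' (try body) → 'A' (except StopIteration) → 'T' (finally) → 'J' (after the try/except). Output: BATJ

Answer: BATJ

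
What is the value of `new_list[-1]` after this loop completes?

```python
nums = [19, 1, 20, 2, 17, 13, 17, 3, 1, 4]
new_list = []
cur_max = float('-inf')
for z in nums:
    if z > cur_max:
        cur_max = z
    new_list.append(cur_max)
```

Running max ends at 20
`new_list` takes the values: [] → [19] → [19, 19] → [19, 19, 20] → [19, 19, 20, 20] → [19, 19, 20, 20, 20] → [19, 19, 20, 20, 20, 20] → [19, 19, 20, 20, 20, 20, 20] → [19, 19, 20, 20, 20, 20, 20, 20] → [19, 19, 20, 20, 20, 20, 20, 20, 20] → [19, 19, 20, 20, 20, 20, 20, 20, 20, 20]
So `new_list[-1]` = 20

Answer: 20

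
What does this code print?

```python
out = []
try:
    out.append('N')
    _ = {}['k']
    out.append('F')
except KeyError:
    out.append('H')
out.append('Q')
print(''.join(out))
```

Execution trace: 'N' (try body) → 'H' (except KeyError) → 'Q' (after the try/except). Output: NHQ

Answer: NHQ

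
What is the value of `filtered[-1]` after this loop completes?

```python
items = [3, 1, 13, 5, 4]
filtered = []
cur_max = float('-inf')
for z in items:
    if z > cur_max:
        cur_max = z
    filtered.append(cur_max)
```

Running max ends at 13
`filtered` takes the values: [] → [3] → [3, 3] → [3, 3, 13] → [3, 3, 13, 13] → [3, 3, 13, 13, 13]
So `filtered[-1]` = 13

Answer: 13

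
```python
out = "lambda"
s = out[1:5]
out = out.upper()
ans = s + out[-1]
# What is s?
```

Trace:
`out = "lambda"` → out = 'lambda'
`s = out[1:5]` → s = 'ambd'
`out = out.upper()` → out = 'LAMBDA'
`ans = s + out[-1]` → ans = 'ambdA'
So s = 'ambd'

Answer: 'ambd'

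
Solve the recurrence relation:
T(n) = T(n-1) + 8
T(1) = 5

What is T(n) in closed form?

Unrolling: T(n) = T(1) + 8·(n-1) = 5 + 8(n-1) = 8n - 3.

Answer: T(n) = 8n - 3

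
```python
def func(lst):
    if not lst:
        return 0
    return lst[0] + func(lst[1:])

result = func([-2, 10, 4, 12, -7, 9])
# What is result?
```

(-2) + 10 + 4 + 12 + (-7) + 9 + 0 = 26

Answer: 26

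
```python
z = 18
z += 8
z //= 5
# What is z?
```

Trace:
`z = 18` → z = 18
`z += 8` → z = 26
`z //= 5` → z = 5
So z = 5

Answer: 5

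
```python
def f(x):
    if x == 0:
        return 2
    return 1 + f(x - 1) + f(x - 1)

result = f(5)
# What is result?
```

f(x) = 1 + 2·f(x-1), f(0)=2. Closed form: (2+1)·2^5 - 1 = 95.

Answer: 95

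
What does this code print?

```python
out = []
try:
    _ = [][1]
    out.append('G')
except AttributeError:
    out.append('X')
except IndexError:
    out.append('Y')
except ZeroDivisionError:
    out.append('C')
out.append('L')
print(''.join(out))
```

Execution trace: 'Y' (except IndexError) → 'L' (after the try/except). Output: YL

Answer: YL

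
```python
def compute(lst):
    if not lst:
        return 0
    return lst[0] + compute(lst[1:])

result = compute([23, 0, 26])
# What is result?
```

23 + 0 + 26 + 0 = 49

Answer: 49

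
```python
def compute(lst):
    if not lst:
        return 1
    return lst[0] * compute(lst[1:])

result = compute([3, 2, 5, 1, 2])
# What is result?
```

Product over [3, 2, 5, 1, 2] = 3 * 2 * 5 * 1 * 2 = 60

Answer: 60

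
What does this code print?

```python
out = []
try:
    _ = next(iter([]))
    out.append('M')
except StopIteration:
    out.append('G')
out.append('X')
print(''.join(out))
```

Execution trace: 'G' (except StopIteration) → 'X' (after the try/except). Output: GX

Answer: GX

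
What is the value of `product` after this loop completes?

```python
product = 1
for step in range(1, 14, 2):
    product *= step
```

Product of 1, 3, 5, ... up to 13
`product` takes the values: 1 → 3 → 15 → 105 → 945 → 10395 → 135135

Answer: 135135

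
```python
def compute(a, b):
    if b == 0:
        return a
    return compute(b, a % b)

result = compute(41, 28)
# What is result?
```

compute(41, 28) -> compute(28, 13) -> compute(13, 2) -> compute(2, 1) -> compute(1, 0) -> 1

Answer: 1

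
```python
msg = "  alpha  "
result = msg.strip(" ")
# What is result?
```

Trace:
`msg = "  alpha  "` → msg = '  alpha  '
`result = msg.strip(" ")` → result = 'alpha'
So result = 'alpha'

Answer: 'alpha'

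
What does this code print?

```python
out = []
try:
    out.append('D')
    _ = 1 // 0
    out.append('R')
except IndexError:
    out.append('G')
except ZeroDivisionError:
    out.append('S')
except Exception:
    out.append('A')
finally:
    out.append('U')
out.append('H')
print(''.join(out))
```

Execution trace: 'D' (try body) → 'S' (except ZeroDivisionError) → 'U' (finally) → 'H' (after the try/except). Output: DSUH

Answer: DSUH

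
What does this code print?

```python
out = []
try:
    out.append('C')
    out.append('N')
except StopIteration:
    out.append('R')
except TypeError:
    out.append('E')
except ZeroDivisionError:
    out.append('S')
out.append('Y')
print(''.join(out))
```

Execution trace: 'C' (try body) → 'N' (try body, no exception) → 'Y' (after the try/except). Output: CNY

Answer: CNY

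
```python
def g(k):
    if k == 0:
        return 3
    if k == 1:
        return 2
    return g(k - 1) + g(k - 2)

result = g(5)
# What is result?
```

Build up from base cases: g(0)=3, g(1)=2, g(2)=5, g(3)=7, g(4)=12, g(5)=19

Answer: 19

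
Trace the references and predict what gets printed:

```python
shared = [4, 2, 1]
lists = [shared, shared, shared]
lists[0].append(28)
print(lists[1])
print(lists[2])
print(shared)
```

Key concept: list of same reference.
Step by step:
`shared = [4, 2, 1]` → shared = [4, 2, 1]
`lists = [shared, shared, shared]` → lists = [[4, 2, 1], [4, 2, 1], [4, 2, 1]]
`lists[0].append(28)` → shared = [4, 2, 1, 28]; lists = [[4, 2, 1, 28], [4, 2, 1, 28], [4, 2, 1, 28]]
`print(lists[1])` → prints [4, 2, 1, 28]
`print(lists[2])` → prints [4, 2, 1, 28]
`print(shared)` → prints [4, 2, 1, 28]

Answer:
[4, 2, 1, 28]
[4, 2, 1, 28]
[4, 2, 1, 28]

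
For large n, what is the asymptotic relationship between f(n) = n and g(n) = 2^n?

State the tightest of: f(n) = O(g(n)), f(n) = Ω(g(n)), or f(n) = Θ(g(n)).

n vs 2^n: f(n) = O(g(n)) but not Ω(g(n)) — 2^n grows strictly faster than n.

Answer: f(n) = O(g(n)) but not Ω(g(n)) — 2^n grows strictly faster than n.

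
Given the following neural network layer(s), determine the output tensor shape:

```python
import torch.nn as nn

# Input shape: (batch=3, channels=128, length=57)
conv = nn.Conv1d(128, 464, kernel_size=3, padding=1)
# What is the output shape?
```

Input: (3, 128, 57) -> Output: (3, 464, 57)

Answer: (3, 464, 57)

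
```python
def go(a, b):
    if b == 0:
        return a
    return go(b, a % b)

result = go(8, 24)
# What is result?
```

go(8, 24) -> go(24, 8) -> go(8, 0) -> 8

Answer: 8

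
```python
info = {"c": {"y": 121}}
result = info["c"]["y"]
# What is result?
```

Trace:
`info = {"c": {"y": 121}}` → info = {'c': {'y': 121}}
`result = info["c"]["y"]` → result = 121
So result = 121

Answer: 121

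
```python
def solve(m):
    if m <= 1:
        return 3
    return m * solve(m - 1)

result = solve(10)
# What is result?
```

solve(10) = 10 * 9 * 8 * 7 * 6 * 5 * 4 * 3 * 2 * 3 = 10886400

Answer: 10886400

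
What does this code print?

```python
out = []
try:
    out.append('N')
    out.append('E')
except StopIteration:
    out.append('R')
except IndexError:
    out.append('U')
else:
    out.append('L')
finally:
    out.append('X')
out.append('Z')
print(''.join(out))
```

Execution trace: 'N' (try body) → 'E' (try body, no exception) → 'L' (else) → 'X' (finally) → 'Z' (after the try/except). Output: NELXZ

Answer: NELXZ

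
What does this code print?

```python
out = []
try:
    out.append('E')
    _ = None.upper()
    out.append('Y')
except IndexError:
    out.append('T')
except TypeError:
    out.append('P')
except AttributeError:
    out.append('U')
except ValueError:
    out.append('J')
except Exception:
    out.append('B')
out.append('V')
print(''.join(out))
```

Execution trace: 'E' (try body) → 'U' (except AttributeError) → 'V' (after the try/except). Output: EUV

Answer: EUV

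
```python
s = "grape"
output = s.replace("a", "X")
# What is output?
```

Trace:
`s = "grape"` → s = 'grape'
`output = s.replace("a", "X")` → output = 'grXpe'
So output = 'grXpe'

Answer: 'grXpe'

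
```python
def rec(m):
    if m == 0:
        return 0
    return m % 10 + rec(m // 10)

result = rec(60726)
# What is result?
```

Sum of digits of 60726: 6 + 2 + 7 + 0 + 6 = 21

Answer: 21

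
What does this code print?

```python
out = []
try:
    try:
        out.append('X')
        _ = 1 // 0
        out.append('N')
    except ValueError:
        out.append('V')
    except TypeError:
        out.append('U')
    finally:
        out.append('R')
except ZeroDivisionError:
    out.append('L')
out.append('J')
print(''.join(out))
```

Execution trace: 'X' (inner try body) → 'R' (inner finally) → 'L' (outer except ZeroDivisionError) → 'J' (after the try/except). Output: XRLJ

Answer: XRLJ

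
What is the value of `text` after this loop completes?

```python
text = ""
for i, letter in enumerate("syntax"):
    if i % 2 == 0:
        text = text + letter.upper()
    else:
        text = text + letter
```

Uppercase even positions in 'syntax'
`text` takes the values: "" → "S" → "Sy" → "SyN" → "SyNt" → "SyNtA" → "SyNtAx"

Answer: "SyNtAx"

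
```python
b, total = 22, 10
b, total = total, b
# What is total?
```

Trace:
`b, total = 22, 10` → b = 22; total = 10
`b, total = total, b` → b = 10; total = 22
So total = 22

Answer: 22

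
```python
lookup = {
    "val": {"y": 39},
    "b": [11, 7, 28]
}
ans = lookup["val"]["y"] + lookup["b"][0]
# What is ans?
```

Trace:
`lookup = { ...` → lookup = {'val': {'y': 39}, 'b': [11, 7, 28]}
`ans = lookup["val"]["y"] + lookup["b"][0]` → ans = 50
So ans = 50

Answer: 50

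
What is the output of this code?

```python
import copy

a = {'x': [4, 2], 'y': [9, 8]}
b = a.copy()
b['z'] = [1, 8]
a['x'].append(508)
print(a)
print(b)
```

Key concept: shallow copy of dict with mutable values.
Step by step:
`a = {'x': [4, 2], 'y': [9, 8]}` → a = {'x': [4, 2], 'y': [9, 8]}
`b = a.copy()` → b = {'x': [4, 2], 'y': [9, 8]}
`b['z'] = [1, 8]` → b = {'x': [4, 2], 'y': [9, 8], 'z': [1, 8]}
`a['x'].append(508)` → a = {'x': [4, 2, 508], 'y': [9, 8]}; b = {'x': [4, 2, 508], 'y': [9, 8], 'z': [1, 8]}
`print(a)` → prints {'x': [4, 2, 508], 'y': [9, 8]}
`print(b)` → prints {'x': [4, 2, 508], 'y': [9, 8], 'z': [1, 8]}

Answer:
{'x': [4, 2, 508], 'y': [9, 8]}
{'x': [4, 2, 508], 'y': [9, 8], 'z': [1, 8]}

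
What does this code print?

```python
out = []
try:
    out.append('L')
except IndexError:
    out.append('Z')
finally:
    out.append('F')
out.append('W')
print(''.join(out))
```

Execution trace: 'L' (try body, no exception) → 'F' (finally) → 'W' (after the try/except). Output: LFW

Answer: LFW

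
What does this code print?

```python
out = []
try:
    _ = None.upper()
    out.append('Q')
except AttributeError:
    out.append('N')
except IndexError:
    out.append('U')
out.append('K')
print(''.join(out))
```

Execution trace: 'N' (except AttributeError) → 'K' (after the try/except). Output: NK

Answer: NK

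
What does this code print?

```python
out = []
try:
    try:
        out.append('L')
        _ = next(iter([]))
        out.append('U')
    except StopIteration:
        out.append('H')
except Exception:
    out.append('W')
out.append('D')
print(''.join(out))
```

Execution trace: 'L' (inner try body) → 'H' (inner except StopIteration) → 'D' (after the try/except). Output: LHD

Answer: LHD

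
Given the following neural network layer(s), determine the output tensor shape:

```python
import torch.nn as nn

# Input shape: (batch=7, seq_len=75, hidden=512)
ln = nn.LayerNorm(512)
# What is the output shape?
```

Input: (7, 75, 512) -> Output: (7, 75, 512)

Answer: (7, 75, 512)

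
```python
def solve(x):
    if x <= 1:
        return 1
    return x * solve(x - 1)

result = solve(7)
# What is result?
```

solve(7) = 7 * 6 * 5 * 4 * 3 * 2 * 1 = 5040

Answer: 5040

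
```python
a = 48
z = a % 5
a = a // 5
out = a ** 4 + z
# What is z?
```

Trace:
`a = 48` → a = 48
`z = a % 5` → z = 3
`a = a // 5` → a = 9
`out = a ** 4 + z` → out = 6564
So z = 3

Answer: 3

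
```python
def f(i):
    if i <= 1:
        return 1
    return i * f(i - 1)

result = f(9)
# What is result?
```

f(9) = 9 * 8 * 7 * 6 * 5 * 4 * 3 * 2 * 1 = 362880

Answer: 362880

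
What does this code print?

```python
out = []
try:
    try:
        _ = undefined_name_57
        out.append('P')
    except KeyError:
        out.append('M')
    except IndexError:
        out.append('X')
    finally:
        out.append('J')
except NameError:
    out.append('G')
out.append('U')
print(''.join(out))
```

Execution trace: 'J' (inner finally) → 'G' (outer except NameError) → 'U' (after the try/except). Output: JGU

Answer: JGU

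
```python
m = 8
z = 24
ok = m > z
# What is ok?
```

Trace:
`m = 8` → m = 8
`z = 24` → z = 24
`ok = m > z` → ok = False
So ok = False

Answer: False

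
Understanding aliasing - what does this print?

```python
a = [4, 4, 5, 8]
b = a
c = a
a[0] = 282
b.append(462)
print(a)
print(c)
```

Key concept: multiple aliases.
Step by step:
`a = [4, 4, 5, 8]` → a = [4, 4, 5, 8]
`b = a` → b = [4, 4, 5, 8] (same object as a)
`c = a` → c = [4, 4, 5, 8] (same object as a, b)
`a[0] = 282` → a = [282, 4, 5, 8] (same object as b, c); b = [282, 4, 5, 8] (same object as a, c); c = [282, 4, 5, 8] (same object as a, b)
`b.append(462)` → a = [282, 4, 5, 8, 462] (same object as b, c); b = [282, 4, 5, 8, 462] (same object as a, c); c = [282, 4, 5, 8, 462] (same object as a, b)
`print(a)` → prints [282, 4, 5, 8, 462]
`print(c)` → prints [282, 4, 5, 8, 462]

Answer:
[282, 4, 5, 8, 462]
[282, 4, 5, 8, 462]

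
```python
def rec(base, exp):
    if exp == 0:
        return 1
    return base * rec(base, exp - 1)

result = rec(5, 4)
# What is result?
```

rec(5, 4) = 5 * 5 * 5 * 5 = 625

Answer: 625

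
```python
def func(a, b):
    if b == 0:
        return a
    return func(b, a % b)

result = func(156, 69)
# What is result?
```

func(156, 69) -> func(69, 18) -> func(18, 15) -> func(15, 3) -> func(3, 0) -> 3

Answer: 3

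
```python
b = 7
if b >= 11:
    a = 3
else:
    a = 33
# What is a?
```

Trace:
`b = 7` → b = 7
`if b >= 11: ...` → b >= 11 is False, take else branch → a = 33
So a = 33

Answer: 33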